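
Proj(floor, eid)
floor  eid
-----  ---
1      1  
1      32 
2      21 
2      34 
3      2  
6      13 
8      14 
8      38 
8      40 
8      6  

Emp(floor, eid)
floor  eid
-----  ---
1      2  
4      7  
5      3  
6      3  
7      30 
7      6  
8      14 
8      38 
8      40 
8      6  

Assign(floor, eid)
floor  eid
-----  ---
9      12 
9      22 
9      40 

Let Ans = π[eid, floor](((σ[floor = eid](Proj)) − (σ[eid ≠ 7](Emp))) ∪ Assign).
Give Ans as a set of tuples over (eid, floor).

Selection floor = eid: {(1, 1)}
Selection eid ≠ 7: {(1, 2), (5, 3), (6, 3), (7, 30), (7, 6), (8, 14), (8, 38), (8, 40), (8, 6)}
Set difference of the two operands is {(1, 1)}.
Set union of the two operands is {(1, 1), (9, 12), (9, 22), (9, 40)}.
π_{eid, floor} gives {(1, 1), (12, 9), (22, 9), (40, 9)}.

{(1, 1), (12, 9), (22, 9), (40, 9)}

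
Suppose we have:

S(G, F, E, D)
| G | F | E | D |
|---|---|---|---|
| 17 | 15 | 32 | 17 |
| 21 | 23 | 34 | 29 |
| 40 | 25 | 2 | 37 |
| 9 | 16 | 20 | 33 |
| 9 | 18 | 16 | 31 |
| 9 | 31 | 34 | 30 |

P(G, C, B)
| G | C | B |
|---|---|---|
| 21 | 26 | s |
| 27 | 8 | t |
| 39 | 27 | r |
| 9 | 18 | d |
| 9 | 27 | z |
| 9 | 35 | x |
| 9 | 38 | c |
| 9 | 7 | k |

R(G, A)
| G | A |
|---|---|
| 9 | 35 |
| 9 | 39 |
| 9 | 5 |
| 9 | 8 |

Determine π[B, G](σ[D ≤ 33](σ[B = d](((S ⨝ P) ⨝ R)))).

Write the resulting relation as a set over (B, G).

{(d, 9)}

Joining S and P on G yields {(21, 23, 34, 29, 26, s), (9, 16, 20, 33, 18, d), (9, 16, 20, 33, 27, z), (9, 16, 20, 33, 35, x), (9, 16, 20, 33, 38, c), (9, 16, 20, 33, 7, k), (9, 18, 16, 31, 18, d), (9, 18, 16, 31, 27, z), (9, 18, 16, 31, 35, x), (9, 18, 16, 31, 38, c), (9, 18, 16, 31, 7, k), (9, 31, 34, 30, 18, d), (9, 31, 34, 30, 27, z), (9, 31, 34, 30, 35, x), (9, 31, 34, 30, 38, c), (9, 31, 34, 30, 7, k)}.
Joining (S ⨝ P) and R on G yields {(9, 16, 20, 33, 18, d, 35), (9, 16, 20, 33, 18, d, 39), (9, 16, 20, 33, 18, d, 5), (9, 16, 20, 33, 18, d, 8), (9, 16, 20, 33, 27, z, 35), (9, 16, 20, 33, 27, z, 39), (9, 16, 20, 33, 27, z, 5), (9, 16, 20, 33, 27, z, 8), (9, 16, 20, 33, 35, x, 35), (9, 16, 20, 33, 35, x, 39), (9, 16, 20, 33, 35, x, 5), (9, 16, 20, 33, 35, x, 8), (9, 16, 20, 33, 38, c, 35), (9, 16, 20, 33, 38, c, 39), (9, 16, 20, 33, 38, c, 5), (9, 16, 20, 33, 38, c, 8), (9, 16, 20, 33, 7, k, 35), (9, 16, 20, 33, 7, k, 39), (9, 16, 20, 33, 7, k, 5), (9, 16, 20, 33, 7, k, 8), (9, 18, 16, 31, 18, d, 35), (9, 18, 16, 31, 18, d, 39), (9, 18, 16, 31, 18, d, 5), (9, 18, 16, 31, 18, d, 8), (9, 18, 16, 31, 27, z, 35), (9, 18, 16, 31, 27, z, 39), (9, 18, 16, 31, 27, z, 5), (9, 18, 16, 31, 27, z, 8), (9, 18, 16, 31, 35, x, 35), (9, 18, 16, 31, 35, x, 39), (9, 18, 16, 31, 35, x, 5), (9, 18, 16, 31, 35, x, 8), (9, 18, 16, 31, 38, c, 35), (9, 18, 16, 31, 38, c, 39), (9, 18, 16, 31, 38, c, 5), (9, 18, 16, 31, 38, c, 8), (9, 18, 16, 31, 7, k, 35), (9, 18, 16, 31, 7, k, 39), (9, 18, 16, 31, 7, k, 5), (9, 18, 16, 31, 7, k, 8), (9, 31, 34, 30, 18, d, 35), (9, 31, 34, 30, 18, d, 39), (9, 31, 34, 30, 18, d, 5), (9, 31, 34, 30, 18, d, 8), (9, 31, 34, 30, 27, z, 35), (9, 31, 34, 30, 27, z, 39), (9, 31, 34, 30, 27, z, 5), (9, 31, 34, 30, 27, z, 8), (9, 31, 34, 30, 35, x, 35), (9, 31, 34, 30, 35, x, 39), (9, 31, 34, 30, 35, x, 5), (9, 31, 34, 30, 35, x, 8), (9, 31, 34, 30, 38, c, 35), (9, 31, 34, 30, 38, c, 39), (9, 31, 34, 30, 38, c, 5), (9, 31, 34, 30, 38, c, 8), (9, 31, 34, 30, 7, k, 35), (9, 31, 34, 30, 7, k, 39), (9, 31, 34, 30, 7, k, 5), (9, 31, 34, 30, 7, k, 8)}.
Apply σ_{B = d}; surviving tuples: {(9, 16, 20, 33, 18, d, 35), (9, 16, 20, 33, 18, d, 39), (9, 16, 20, 33, 18, d, 5), (9, 16, 20, 33, 18, d, 8), (9, 18, 16, 31, 18, d, 35), (9, 18, 16, 31, 18, d, 39), (9, 18, 16, 31, 18, d, 5), (9, 18, 16, 31, 18, d, 8), (9, 31, 34, 30, 18, d, 35), (9, 31, 34, 30, 18, d, 39), (9, 31, 34, 30, 18, d, 5), (9, 31, 34, 30, 18, d, 8)}
Apply σ_{D ≤ 33}; surviving tuples: {(9, 16, 20, 33, 18, d, 35), (9, 16, 20, 33, 18, d, 39), (9, 16, 20, 33, 18, d, 5), (9, 16, 20, 33, 18, d, 8), (9, 18, 16, 31, 18, d, 35), (9, 18, 16, 31, 18, d, 39), (9, 18, 16, 31, 18, d, 5), (9, 18, 16, 31, 18, d, 8), (9, 31, 34, 30, 18, d, 35), (9, 31, 34, 30, 18, d, 39), (9, 31, 34, 30, 18, d, 5), (9, 31, 34, 30, 18, d, 8)}
π[B, G]: project onto (B, G) (11 duplicate(s) eliminated) → {(d, 9)}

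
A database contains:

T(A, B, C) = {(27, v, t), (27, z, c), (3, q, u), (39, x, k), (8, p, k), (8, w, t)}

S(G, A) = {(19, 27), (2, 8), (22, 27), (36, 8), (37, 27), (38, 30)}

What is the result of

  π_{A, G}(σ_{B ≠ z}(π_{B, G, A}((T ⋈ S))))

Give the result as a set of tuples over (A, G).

{(27, 19), (27, 22), (27, 37), (8, 2), (8, 36)}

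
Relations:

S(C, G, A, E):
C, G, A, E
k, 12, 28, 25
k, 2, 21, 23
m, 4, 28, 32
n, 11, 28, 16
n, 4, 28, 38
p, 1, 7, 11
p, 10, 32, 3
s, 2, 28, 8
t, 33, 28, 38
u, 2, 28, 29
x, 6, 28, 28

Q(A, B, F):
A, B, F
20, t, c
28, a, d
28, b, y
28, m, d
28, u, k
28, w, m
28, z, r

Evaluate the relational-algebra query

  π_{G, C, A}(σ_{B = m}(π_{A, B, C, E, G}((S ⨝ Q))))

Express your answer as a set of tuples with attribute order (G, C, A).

{(11, n, 28), (12, k, 28), (2, s, 28), (2, u, 28), (33, t, 28), (4, m, 28), (4, n, 28), (6, x, 28)}

Natural join on A: {(k, 12, 28, 25, a, d), (k, 12, 28, 25, b, y), (k, 12, 28, 25, m, d), (k, 12, 28, 25, u, k), (k, 12, 28, 25, w, m), (k, 12, 28, 25, z, r), (m, 4, 28, 32, a, d), (m, 4, 28, 32, b, y), (m, 4, 28, 32, m, d), (m, 4, 28, 32, u, k), (m, 4, 28, 32, w, m), (m, 4, 28, 32, z, r), (n, 11, 28, 16, a, d), (n, 11, 28, 16, b, y), (n, 11, 28, 16, m, d), (n, 11, 28, 16, u, k), (n, 11, 28, 16, w, m), (n, 11, 28, 16, z, r), (n, 4, 28, 38, a, d), (n, 4, 28, 38, b, y), (n, 4, 28, 38, m, d), (n, 4, 28, 38, u, k), (n, 4, 28, 38, w, m), (n, 4, 28, 38, z, r), (s, 2, 28, 8, a, d), (s, 2, 28, 8, b, y), (s, 2, 28, 8, m, d), (s, 2, 28, 8, u, k), (s, 2, 28, 8, w, m), (s, 2, 28, 8, z, r), (t, 33, 28, 38, a, d), (t, 33, 28, 38, b, y), (t, 33, 28, 38, m, d), (t, 33, 28, 38, u, k), (t, 33, 28, 38, w, m), (t, 33, 28, 38, z, r), (u, 2, 28, 29, a, d), (u, 2, 28, 29, b, y), (u, 2, 28, 29, m, d), (u, 2, 28, 29, u, k), (u, 2, 28, 29, w, m), (u, 2, 28, 29, z, r), (x, 6, 28, 28, a, d), (x, 6, 28, 28, b, y), (x, 6, 28, 28, m, d), (x, 6, 28, 28, u, k), (x, 6, 28, 28, w, m), (x, 6, 28, 28, z, r)}
π[A, B, C, E, G]: project onto (A, B, C, E, G) → {(28, a, k, 25, 12), (28, a, m, 32, 4), (28, a, n, 16, 11), (28, a, n, 38, 4), (28, a, s, 8, 2), (28, a, t, 38, 33), (28, a, u, 29, 2), (28, a, x, 28, 6), (28, b, k, 25, 12), (28, b, m, 32, 4), (28, b, n, 16, 11), (28, b, n, 38, 4), (28, b, s, 8, 2), (28, b, t, 38, 33), (28, b, u, 29, 2), (28, b, x, 28, 6), (28, m, k, 25, 12), (28, m, m, 32, 4), (28, m, n, 16, 11), (28, m, n, 38, 4), (28, m, s, 8, 2), (28, m, t, 38, 33), (28, m, u, 29, 2), (28, m, x, 28, 6), (28, u, k, 25, 12), (28, u, m, 32, 4), (28, u, n, 16, 11), (28, u, n, 38, 4), (28, u, s, 8, 2), (28, u, t, 38, 33), (28, u, u, 29, 2), (28, u, x, 28, 6), (28, w, k, 25, 12), (28, w, m, 32, 4), (28, w, n, 16, 11), (28, w, n, 38, 4), (28, w, s, 8, 2), (28, w, t, 38, 33), (28, w, u, 29, 2), (28, w, x, 28, 6), (28, z, k, 25, 12), (28, z, m, 32, 4), (28, z, n, 16, 11), (28, z, n, 38, 4), (28, z, s, 8, 2), (28, z, t, 38, 33), (28, z, u, 29, 2), (28, z, x, 28, 6)}
Apply σ_{B = m}; surviving tuples: {(28, m, k, 25, 12), (28, m, m, 32, 4), (28, m, n, 16, 11), (28, m, n, 38, 4), (28, m, s, 8, 2), (28, m, t, 38, 33), (28, m, u, 29, 2), (28, m, x, 28, 6)}
π[G, C, A]: project onto (G, C, A) → {(11, n, 28), (12, k, 28), (2, s, 28), (2, u, 28), (33, t, 28), (4, m, 28), (4, n, 28), (6, x, 28)}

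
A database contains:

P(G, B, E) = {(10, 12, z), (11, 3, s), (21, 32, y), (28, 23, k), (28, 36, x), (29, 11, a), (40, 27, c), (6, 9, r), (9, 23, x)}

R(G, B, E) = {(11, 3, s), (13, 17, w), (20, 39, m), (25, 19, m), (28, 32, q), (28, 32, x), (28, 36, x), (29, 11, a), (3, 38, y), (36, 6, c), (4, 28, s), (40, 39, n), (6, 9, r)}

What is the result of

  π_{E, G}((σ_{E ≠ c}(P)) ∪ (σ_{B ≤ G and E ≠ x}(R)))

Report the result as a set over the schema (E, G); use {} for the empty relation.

{(a, 29), (c, 36), (k, 28), (m, 25), (n, 40), (r, 6), (s, 11), (x, 28), (x, 9), (y, 21), (z, 10)}

Selection E ≠ c: {(10, 12, z), (11, 3, s), (21, 32, y), (28, 23, k), (28, 36, x), (29, 11, a), (6, 9, r), (9, 23, x)}
Selection B ≤ G and E ≠ x: {(11, 3, s), (25, 19, m), (29, 11, a), (36, 6, c), (40, 39, n)}
Union: {(10, 12, z), (11, 3, s), (21, 32, y), (28, 23, k), (28, 36, x), (29, 11, a), (6, 9, r), (9, 23, x)} with {(11, 3, s), (25, 19, m), (29, 11, a), (36, 6, c), (40, 39, n)} → {(10, 12, z), (11, 3, s), (21, 32, y), (25, 19, m), (28, 23, k), (28, 36, x), (29, 11, a), (36, 6, c), (40, 39, n), (6, 9, r), (9, 23, x)}
Projecting to E, G: {(a, 29), (c, 36), (k, 28), (m, 25), (n, 40), (r, 6), (s, 11), (x, 28), (x, 9), (y, 21), (z, 10)}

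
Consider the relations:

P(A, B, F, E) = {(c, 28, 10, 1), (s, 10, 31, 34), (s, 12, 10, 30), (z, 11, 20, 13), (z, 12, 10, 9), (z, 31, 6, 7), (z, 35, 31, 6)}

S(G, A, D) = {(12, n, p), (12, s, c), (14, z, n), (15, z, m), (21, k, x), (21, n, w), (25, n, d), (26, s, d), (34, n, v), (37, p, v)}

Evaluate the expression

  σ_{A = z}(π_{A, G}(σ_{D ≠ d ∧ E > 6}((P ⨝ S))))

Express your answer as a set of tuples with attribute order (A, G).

{(z, 14), (z, 15)}

Joining P and S on A yields {(s, 10, 31, 34, 12, c), (s, 10, 31, 34, 26, d), (s, 12, 10, 30, 12, c), (s, 12, 10, 30, 26, d), (z, 11, 20, 13, 14, n), (z, 11, 20, 13, 15, m), (z, 12, 10, 9, 14, n), (z, 12, 10, 9, 15, m), (z, 31, 6, 7, 14, n), (z, 31, 6, 7, 15, m), (z, 35, 31, 6, 14, n), (z, 35, 31, 6, 15, m)}.
Selection D ≠ d ∧ E > 6: {(s, 10, 31, 34, 12, c), (s, 12, 10, 30, 12, c), (z, 11, 20, 13, 14, n), (z, 11, 20, 13, 15, m), (z, 12, 10, 9, 14, n), (z, 12, 10, 9, 15, m), (z, 31, 6, 7, 14, n), (z, 31, 6, 7, 15, m)}
π[A, G]: project onto (A, G) (5 duplicate(s) eliminated) → {(s, 12), (z, 14), (z, 15)}
Selection A = z: {(z, 14), (z, 15)}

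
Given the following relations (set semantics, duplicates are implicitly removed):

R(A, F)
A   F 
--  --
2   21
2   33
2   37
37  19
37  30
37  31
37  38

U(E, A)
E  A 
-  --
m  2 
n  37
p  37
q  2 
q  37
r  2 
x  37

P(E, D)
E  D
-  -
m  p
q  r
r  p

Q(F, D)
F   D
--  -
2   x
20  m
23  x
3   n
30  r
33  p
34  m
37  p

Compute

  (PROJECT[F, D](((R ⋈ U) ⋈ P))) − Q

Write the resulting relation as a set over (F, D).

R ⋈ U (natural join on A): {(2, 21, m), (2, 21, q), (2, 21, r), (2, 33, m), (2, 33, q), (2, 33, r), (2, 37, m), (2, 37, q), (2, 37, r), (37, 19, n), (37, 19, p), (37, 19, q), (37, 19, x), (37, 30, n), (37, 30, p), (37, 30, q), (37, 30, x), (37, 31, n), (37, 31, p), (37, 31, q), (37, 31, x), (37, 38, n), (37, 38, p), (37, 38, q), (37, 38, x)}
(R ⋈ U) ⋈ P (natural join on E): {(2, 21, m, p), (2, 21, q, r), (2, 21, r, p), (2, 33, m, p), (2, 33, q, r), (2, 33, r, p), (2, 37, m, p), (2, 37, q, r), (2, 37, r, p), (37, 19, q, r), (37, 30, q, r), (37, 31, q, r), (37, 38, q, r)}
π[F, D]: project onto (F, D) (3 duplicate(s) eliminated) → {(19, r), (21, p), (21, r), (30, r), (31, r), (33, p), (33, r), (37, p), (37, r), (38, r)}
Taking the difference: {(19, r), (21, p), (21, r), (31, r), (33, r), (37, r), (38, r)}

{(19, r), (21, p), (21, r), (31, r), (33, r), (37, r), (38, r)}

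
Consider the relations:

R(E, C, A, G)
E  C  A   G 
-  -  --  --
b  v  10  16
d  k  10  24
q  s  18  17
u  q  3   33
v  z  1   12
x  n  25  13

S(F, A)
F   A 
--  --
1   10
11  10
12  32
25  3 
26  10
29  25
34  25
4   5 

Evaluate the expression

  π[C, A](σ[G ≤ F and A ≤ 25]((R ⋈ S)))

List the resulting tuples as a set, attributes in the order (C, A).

{(k, 10), (n, 25), (v, 10)}

Joining R and S on A yields {(b, v, 10, 16, 1), (b, v, 10, 16, 11), (b, v, 10, 16, 26), (d, k, 10, 24, 1), (d, k, 10, 24, 11), (d, k, 10, 24, 26), (u, q, 3, 33, 25), (x, n, 25, 13, 29), (x, n, 25, 13, 34)}.
Selection G ≤ F and A ≤ 25: {(b, v, 10, 16, 26), (d, k, 10, 24, 26), (x, n, 25, 13, 29), (x, n, 25, 13, 34)}
Keep only column(s) C, A (1 duplicate(s) eliminated): {(k, 10), (n, 25), (v, 10)}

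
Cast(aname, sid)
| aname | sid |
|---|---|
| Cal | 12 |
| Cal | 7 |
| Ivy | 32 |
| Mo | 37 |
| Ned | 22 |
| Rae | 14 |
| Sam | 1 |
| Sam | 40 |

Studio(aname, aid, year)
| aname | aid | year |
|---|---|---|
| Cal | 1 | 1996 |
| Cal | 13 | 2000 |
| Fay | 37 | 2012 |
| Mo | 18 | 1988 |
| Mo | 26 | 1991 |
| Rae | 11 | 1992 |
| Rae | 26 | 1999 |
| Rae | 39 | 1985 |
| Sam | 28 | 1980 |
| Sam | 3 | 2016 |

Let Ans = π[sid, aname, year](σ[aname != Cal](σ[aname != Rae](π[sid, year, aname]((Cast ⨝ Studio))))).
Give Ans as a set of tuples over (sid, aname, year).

Cast ⋈ Studio (natural join on aname): {(Cal, 12, 1, 1996), (Cal, 12, 13, 2000), (Cal, 7, 1, 1996), (Cal, 7, 13, 2000), (Mo, 37, 18, 1988), (Mo, 37, 26, 1991), (Rae, 14, 11, 1992), (Rae, 14, 26, 1999), (Rae, 14, 39, 1985), (Sam, 1, 28, 1980), (Sam, 1, 3, 2016), (Sam, 40, 28, 1980), (Sam, 40, 3, 2016)}
π_{sid, year, aname} gives {(1, 1980, Sam), (1, 2016, Sam), (12, 1996, Cal), (12, 2000, Cal), (14, 1985, Rae), (14, 1992, Rae), (14, 1999, Rae), (37, 1988, Mo), (37, 1991, Mo), (40, 1980, Sam), (40, 2016, Sam), (7, 1996, Cal), (7, 2000, Cal)}.
Filtering on aname != Rae leaves {(1, 1980, Sam), (1, 2016, Sam), (12, 1996, Cal), (12, 2000, Cal), (37, 1988, Mo), (37, 1991, Mo), (40, 1980, Sam), (40, 2016, Sam), (7, 1996, Cal), (7, 2000, Cal)}.
Filtering on aname != Cal leaves {(1, 1980, Sam), (1, 2016, Sam), (37, 1988, Mo), (37, 1991, Mo), (40, 1980, Sam), (40, 2016, Sam)}.
π_{sid, aname, year} gives {(1, Sam, 1980), (1, Sam, 2016), (37, Mo, 1988), (37, Mo, 1991), (40, Sam, 1980), (40, Sam, 2016)}.

{(1, Sam, 1980), (1, Sam, 2016), (37, Mo, 1988), (37, Mo, 1991), (40, Sam, 1980), (40, Sam, 2016)}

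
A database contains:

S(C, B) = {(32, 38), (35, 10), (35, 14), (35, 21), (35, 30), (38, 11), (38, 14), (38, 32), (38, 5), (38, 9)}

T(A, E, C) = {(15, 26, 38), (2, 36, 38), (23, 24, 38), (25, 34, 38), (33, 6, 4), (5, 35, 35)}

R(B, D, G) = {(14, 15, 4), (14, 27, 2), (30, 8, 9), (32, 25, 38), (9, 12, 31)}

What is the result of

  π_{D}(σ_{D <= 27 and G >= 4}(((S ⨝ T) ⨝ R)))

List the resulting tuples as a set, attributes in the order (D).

{12, 15, 25, 8}

S ⋈ T (natural join on C): {(35, 10, 5, 35), (35, 14, 5, 35), (35, 21, 5, 35), (35, 30, 5, 35), (38, 11, 15, 26), (38, 11, 2, 36), (38, 11, 23, 24), (38, 11, 25, 34), (38, 14, 15, 26), (38, 14, 2, 36), (38, 14, 23, 24), (38, 14, 25, 34), (38, 32, 15, 26), (38, 32, 2, 36), (38, 32, 23, 24), (38, 32, 25, 34), (38, 5, 15, 26), (38, 5, 2, 36), (38, 5, 23, 24), (38, 5, 25, 34), (38, 9, 15, 26), (38, 9, 2, 36), (38, 9, 23, 24), (38, 9, 25, 34)}
(S ⨝ T) ⋈ R (natural join on B): {(35, 14, 5, 35, 15, 4), (35, 14, 5, 35, 27, 2), (35, 30, 5, 35, 8, 9), (38, 14, 15, 26, 15, 4), (38, 14, 15, 26, 27, 2), (38, 14, 2, 36, 15, 4), (38, 14, 2, 36, 27, 2), (38, 14, 23, 24, 15, 4), (38, 14, 23, 24, 27, 2), (38, 14, 25, 34, 15, 4), (38, 14, 25, 34, 27, 2), (38, 32, 15, 26, 25, 38), (38, 32, 2, 36, 25, 38), (38, 32, 23, 24, 25, 38), (38, 32, 25, 34, 25, 38), (38, 9, 15, 26, 12, 31), (38, 9, 2, 36, 12, 31), (38, 9, 23, 24, 12, 31), (38, 9, 25, 34, 12, 31)}
Apply σ_{D <= 27 and G >= 4}; surviving tuples: {(35, 14, 5, 35, 15, 4), (35, 30, 5, 35, 8, 9), (38, 14, 15, 26, 15, 4), (38, 14, 2, 36, 15, 4), (38, 14, 23, 24, 15, 4), (38, 14, 25, 34, 15, 4), (38, 32, 15, 26, 25, 38), (38, 32, 2, 36, 25, 38), (38, 32, 23, 24, 25, 38), (38, 32, 25, 34, 25, 38), (38, 9, 15, 26, 12, 31), (38, 9, 2, 36, 12, 31), (38, 9, 23, 24, 12, 31), (38, 9, 25, 34, 12, 31)}
Keep only column(s) D (10 duplicate(s) eliminated): {12, 15, 25, 8}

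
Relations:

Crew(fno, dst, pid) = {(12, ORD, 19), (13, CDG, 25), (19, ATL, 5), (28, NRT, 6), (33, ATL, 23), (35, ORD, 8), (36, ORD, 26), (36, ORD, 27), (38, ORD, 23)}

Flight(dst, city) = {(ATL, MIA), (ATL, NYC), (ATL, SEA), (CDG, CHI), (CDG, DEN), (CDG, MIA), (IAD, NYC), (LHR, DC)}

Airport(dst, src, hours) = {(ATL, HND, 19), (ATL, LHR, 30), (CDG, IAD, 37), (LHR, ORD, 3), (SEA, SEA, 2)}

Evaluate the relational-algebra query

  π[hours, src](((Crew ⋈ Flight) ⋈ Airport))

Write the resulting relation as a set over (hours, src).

{(19, HND), (30, LHR), (37, IAD)}

Crew ⋈ Flight (natural join on dst): {(13, CDG, 25, CHI), (13, CDG, 25, DEN), (13, CDG, 25, MIA), (19, ATL, 5, MIA), (19, ATL, 5, NYC), (19, ATL, 5, SEA), (33, ATL, 23, MIA), (33, ATL, 23, NYC), (33, ATL, 23, SEA)}
(Crew ⋈ Flight) ⋈ Airport (natural join on dst): {(13, CDG, 25, CHI, IAD, 37), (13, CDG, 25, DEN, IAD, 37), (13, CDG, 25, MIA, IAD, 37), (19, ATL, 5, MIA, HND, 19), (19, ATL, 5, MIA, LHR, 30), (19, ATL, 5, NYC, HND, 19), (19, ATL, 5, NYC, LHR, 30), (19, ATL, 5, SEA, HND, 19), (19, ATL, 5, SEA, LHR, 30), (33, ATL, 23, MIA, HND, 19), (33, ATL, 23, MIA, LHR, 30), (33, ATL, 23, NYC, HND, 19), (33, ATL, 23, NYC, LHR, 30), (33, ATL, 23, SEA, HND, 19), (33, ATL, 23, SEA, LHR, 30)}
π_{hours, src} gives {(19, HND), (30, LHR), (37, IAD)} (12 duplicate(s) eliminated).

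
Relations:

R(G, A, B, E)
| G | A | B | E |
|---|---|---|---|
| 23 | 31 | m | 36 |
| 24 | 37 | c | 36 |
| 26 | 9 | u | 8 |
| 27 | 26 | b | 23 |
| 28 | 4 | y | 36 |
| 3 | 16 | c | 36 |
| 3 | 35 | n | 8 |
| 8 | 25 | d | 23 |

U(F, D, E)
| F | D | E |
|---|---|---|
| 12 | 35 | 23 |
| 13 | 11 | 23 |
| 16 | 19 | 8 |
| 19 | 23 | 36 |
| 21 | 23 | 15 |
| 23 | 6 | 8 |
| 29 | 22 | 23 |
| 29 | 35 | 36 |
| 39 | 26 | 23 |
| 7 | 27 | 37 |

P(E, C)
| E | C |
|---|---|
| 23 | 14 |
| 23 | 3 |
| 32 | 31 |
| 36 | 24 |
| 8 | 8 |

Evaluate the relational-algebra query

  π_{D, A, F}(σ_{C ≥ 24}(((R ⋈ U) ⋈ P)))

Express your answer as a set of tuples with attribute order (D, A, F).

Joining R and U on E yields {(23, 31, m, 36, 19, 23), (23, 31, m, 36, 29, 35), (24, 37, c, 36, 19, 23), (24, 37, c, 36, 29, 35), (26, 9, u, 8, 16, 19), (26, 9, u, 8, 23, 6), (27, 26, b, 23, 12, 35), (27, 26, b, 23, 13, 11), (27, 26, b, 23, 29, 22), (27, 26, b, 23, 39, 26), (28, 4, y, 36, 19, 23), (28, 4, y, 36, 29, 35), (3, 16, c, 36, 19, 23), (3, 16, c, 36, 29, 35), (3, 35, n, 8, 16, 19), (3, 35, n, 8, 23, 6), (8, 25, d, 23, 12, 35), (8, 25, d, 23, 13, 11), (8, 25, d, 23, 29, 22), (8, 25, d, 23, 39, 26)}.
Joining (R ⋈ U) and P on E yields {(23, 31, m, 36, 19, 23, 24), (23, 31, m, 36, 29, 35, 24), (24, 37, c, 36, 19, 23, 24), (24, 37, c, 36, 29, 35, 24), (26, 9, u, 8, 16, 19, 8), (26, 9, u, 8, 23, 6, 8), (27, 26, b, 23, 12, 35, 14), (27, 26, b, 23, 12, 35, 3), (27, 26, b, 23, 13, 11, 14), (27, 26, b, 23, 13, 11, 3), (27, 26, b, 23, 29, 22, 14), (27, 26, b, 23, 29, 22, 3), (27, 26, b, 23, 39, 26, 14), (27, 26, b, 23, 39, 26, 3), (28, 4, y, 36, 19, 23, 24), (28, 4, y, 36, 29, 35, 24), (3, 16, c, 36, 19, 23, 24), (3, 16, c, 36, 29, 35, 24), (3, 35, n, 8, 16, 19, 8), (3, 35, n, 8, 23, 6, 8), (8, 25, d, 23, 12, 35, 14), (8, 25, d, 23, 12, 35, 3), (8, 25, d, 23, 13, 11, 14), (8, 25, d, 23, 13, 11, 3), (8, 25, d, 23, 29, 22, 14), (8, 25, d, 23, 29, 22, 3), (8, 25, d, 23, 39, 26, 14), (8, 25, d, 23, 39, 26, 3)}.
Apply σ_{C ≥ 24}; surviving tuples: {(23, 31, m, 36, 19, 23, 24), (23, 31, m, 36, 29, 35, 24), (24, 37, c, 36, 19, 23, 24), (24, 37, c, 36, 29, 35, 24), (28, 4, y, 36, 19, 23, 24), (28, 4, y, 36, 29, 35, 24), (3, 16, c, 36, 19, 23, 24), (3, 16, c, 36, 29, 35, 24)}
Keep only column(s) D, A, F: {(23, 16, 19), (23, 31, 19), (23, 37, 19), (23, 4, 19), (35, 16, 29), (35, 31, 29), (35, 37, 29), (35, 4, 29)}

{(23, 16, 19), (23, 31, 19), (23, 37, 19), (23, 4, 19), (35, 16, 29), (35, 31, 29), (35, 37, 29), (35, 4, 29)}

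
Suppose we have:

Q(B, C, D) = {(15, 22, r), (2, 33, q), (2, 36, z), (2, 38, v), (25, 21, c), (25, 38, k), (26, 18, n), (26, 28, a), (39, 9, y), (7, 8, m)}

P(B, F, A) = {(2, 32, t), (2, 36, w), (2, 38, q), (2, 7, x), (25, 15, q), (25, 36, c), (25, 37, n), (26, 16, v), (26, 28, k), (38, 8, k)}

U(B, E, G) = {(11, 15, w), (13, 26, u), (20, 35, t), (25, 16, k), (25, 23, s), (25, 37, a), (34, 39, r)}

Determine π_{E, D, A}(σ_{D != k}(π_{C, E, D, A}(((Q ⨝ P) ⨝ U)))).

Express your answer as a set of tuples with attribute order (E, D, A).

{(16, c, c), (16, c, n), (16, c, q), (23, c, c), (23, c, n), (23, c, q), (37, c, c), (37, c, n), (37, c, q)}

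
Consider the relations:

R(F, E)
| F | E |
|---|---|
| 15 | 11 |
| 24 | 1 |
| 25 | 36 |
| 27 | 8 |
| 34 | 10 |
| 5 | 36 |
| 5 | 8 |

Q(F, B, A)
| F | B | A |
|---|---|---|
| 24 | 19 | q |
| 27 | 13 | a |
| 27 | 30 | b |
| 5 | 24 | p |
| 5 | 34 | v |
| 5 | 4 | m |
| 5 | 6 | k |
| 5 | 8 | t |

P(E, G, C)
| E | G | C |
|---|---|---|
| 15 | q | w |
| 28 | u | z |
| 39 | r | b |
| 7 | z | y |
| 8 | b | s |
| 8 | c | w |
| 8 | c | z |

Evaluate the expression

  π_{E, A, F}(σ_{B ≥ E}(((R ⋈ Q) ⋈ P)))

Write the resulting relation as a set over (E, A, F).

Natural join on F: {(24, 1, 19, q), (27, 8, 13, a), (27, 8, 30, b), (5, 36, 24, p), (5, 36, 34, v), (5, 36, 4, m), (5, 36, 6, k), (5, 36, 8, t), (5, 8, 24, p), (5, 8, 34, v), (5, 8, 4, m), (5, 8, 6, k), (5, 8, 8, t)}
Natural join on E: {(27, 8, 13, a, b, s), (27, 8, 13, a, c, w), (27, 8, 13, a, c, z), (27, 8, 30, b, b, s), (27, 8, 30, b, c, w), (27, 8, 30, b, c, z), (5, 8, 24, p, b, s), (5, 8, 24, p, c, w), (5, 8, 24, p, c, z), (5, 8, 34, v, b, s), (5, 8, 34, v, c, w), (5, 8, 34, v, c, z), (5, 8, 4, m, b, s), (5, 8, 4, m, c, w), (5, 8, 4, m, c, z), (5, 8, 6, k, b, s), (5, 8, 6, k, c, w), (5, 8, 6, k, c, z), (5, 8, 8, t, b, s), (5, 8, 8, t, c, w), (5, 8, 8, t, c, z)}
Filtering on B ≥ E leaves {(27, 8, 13, a, b, s), (27, 8, 13, a, c, w), (27, 8, 13, a, c, z), (27, 8, 30, b, b, s), (27, 8, 30, b, c, w), (27, 8, 30, b, c, z), (5, 8, 24, p, b, s), (5, 8, 24, p, c, w), (5, 8, 24, p, c, z), (5, 8, 34, v, b, s), (5, 8, 34, v, c, w), (5, 8, 34, v, c, z), (5, 8, 8, t, b, s), (5, 8, 8, t, c, w), (5, 8, 8, t, c, z)}.
π_{E, A, F} gives {(8, a, 27), (8, b, 27), (8, p, 5), (8, t, 5), (8, v, 5)} (10 duplicate(s) eliminated).

{(8, a, 27), (8, b, 27), (8, p, 5), (8, t, 5), (8, v, 5)}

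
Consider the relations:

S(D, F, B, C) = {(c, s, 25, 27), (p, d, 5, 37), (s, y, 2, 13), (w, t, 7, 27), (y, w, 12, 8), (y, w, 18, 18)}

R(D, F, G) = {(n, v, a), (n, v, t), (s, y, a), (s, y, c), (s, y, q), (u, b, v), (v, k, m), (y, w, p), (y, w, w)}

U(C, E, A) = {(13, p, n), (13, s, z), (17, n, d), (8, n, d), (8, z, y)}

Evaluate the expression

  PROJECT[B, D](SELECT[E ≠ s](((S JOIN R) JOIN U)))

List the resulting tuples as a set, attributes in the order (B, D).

{(12, y), (2, s)}

Natural join on D, F: {(s, y, 2, 13, a), (s, y, 2, 13, c), (s, y, 2, 13, q), (y, w, 12, 8, p), (y, w, 12, 8, w), (y, w, 18, 18, p), (y, w, 18, 18, w)}
Natural join on C: {(s, y, 2, 13, a, p, n), (s, y, 2, 13, a, s, z), (s, y, 2, 13, c, p, n), (s, y, 2, 13, c, s, z), (s, y, 2, 13, q, p, n), (s, y, 2, 13, q, s, z), (y, w, 12, 8, p, n, d), (y, w, 12, 8, p, z, y), (y, w, 12, 8, w, n, d), (y, w, 12, 8, w, z, y)}
Apply σ_{E ≠ s}; surviving tuples: {(s, y, 2, 13, a, p, n), (s, y, 2, 13, c, p, n), (s, y, 2, 13, q, p, n), (y, w, 12, 8, p, n, d), (y, w, 12, 8, p, z, y), (y, w, 12, 8, w, n, d), (y, w, 12, 8, w, z, y)}
π_{B, D} gives {(12, y), (2, s)} (5 duplicate(s) eliminated).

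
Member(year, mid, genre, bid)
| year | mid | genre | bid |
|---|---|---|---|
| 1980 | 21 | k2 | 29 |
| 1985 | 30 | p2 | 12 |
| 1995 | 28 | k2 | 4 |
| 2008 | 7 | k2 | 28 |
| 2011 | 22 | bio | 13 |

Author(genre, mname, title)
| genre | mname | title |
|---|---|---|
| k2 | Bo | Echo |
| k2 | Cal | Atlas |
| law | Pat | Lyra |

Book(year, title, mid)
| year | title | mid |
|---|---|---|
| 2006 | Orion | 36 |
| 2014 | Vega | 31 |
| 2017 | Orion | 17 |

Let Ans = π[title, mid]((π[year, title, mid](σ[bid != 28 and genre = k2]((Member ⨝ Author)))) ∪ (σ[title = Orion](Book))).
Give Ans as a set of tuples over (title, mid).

{(Atlas, 21), (Atlas, 28), (Echo, 21), (Echo, 28), (Orion, 17), (Orion, 36)}

Joining Member and Author on genre yields {(1980, 21, k2, 29, Bo, Echo), (1980, 21, k2, 29, Cal, Atlas), (1995, 28, k2, 4, Bo, Echo), (1995, 28, k2, 4, Cal, Atlas), (2008, 7, k2, 28, Bo, Echo), (2008, 7, k2, 28, Cal, Atlas)}.
Filtering on bid != 28 and genre = k2 leaves {(1980, 21, k2, 29, Bo, Echo), (1980, 21, k2, 29, Cal, Atlas), (1995, 28, k2, 4, Bo, Echo), (1995, 28, k2, 4, Cal, Atlas)}.
Keep only column(s) year, title, mid: {(1980, Atlas, 21), (1980, Echo, 21), (1995, Atlas, 28), (1995, Echo, 28)}
Filtering on title = Orion leaves {(2006, Orion, 36), (2017, Orion, 17)}.
Set union of the two operands is {(1980, Atlas, 21), (1980, Echo, 21), (1995, Atlas, 28), (1995, Echo, 28), (2006, Orion, 36), (2017, Orion, 17)}.
Keep only column(s) title, mid: {(Atlas, 21), (Atlas, 28), (Echo, 21), (Echo, 28), (Orion, 17), (Orion, 36)}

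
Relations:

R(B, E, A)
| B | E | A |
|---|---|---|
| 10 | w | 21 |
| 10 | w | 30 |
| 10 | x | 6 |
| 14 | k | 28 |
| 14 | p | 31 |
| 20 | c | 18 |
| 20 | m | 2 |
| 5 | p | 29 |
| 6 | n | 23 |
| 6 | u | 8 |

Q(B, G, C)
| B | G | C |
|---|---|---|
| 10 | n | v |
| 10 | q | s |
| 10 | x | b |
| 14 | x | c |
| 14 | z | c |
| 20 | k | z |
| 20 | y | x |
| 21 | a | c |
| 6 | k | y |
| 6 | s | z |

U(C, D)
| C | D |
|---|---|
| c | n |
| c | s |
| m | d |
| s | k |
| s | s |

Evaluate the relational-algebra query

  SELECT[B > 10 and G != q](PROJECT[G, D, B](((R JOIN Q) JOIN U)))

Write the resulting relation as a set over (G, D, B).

{(x, n, 14), (x, s, 14), (z, n, 14), (z, s, 14)}

R ⋈ Q (natural join on B): {(10, w, 21, n, v), (10, w, 21, q, s), (10, w, 21, x, b), (10, w, 30, n, v), (10, w, 30, q, s), (10, w, 30, x, b), (10, x, 6, n, v), (10, x, 6, q, s), (10, x, 6, x, b), (14, k, 28, x, c), (14, k, 28, z, c), (14, p, 31, x, c), (14, p, 31, z, c), (20, c, 18, k, z), (20, c, 18, y, x), (20, m, 2, k, z), (20, m, 2, y, x), (6, n, 23, k, y), (6, n, 23, s, z), (6, u, 8, k, y), (6, u, 8, s, z)}
(R JOIN Q) ⋈ U (natural join on C): {(10, w, 21, q, s, k), (10, w, 21, q, s, s), (10, w, 30, q, s, k), (10, w, 30, q, s, s), (10, x, 6, q, s, k), (10, x, 6, q, s, s), (14, k, 28, x, c, n), (14, k, 28, x, c, s), (14, k, 28, z, c, n), (14, k, 28, z, c, s), (14, p, 31, x, c, n), (14, p, 31, x, c, s), (14, p, 31, z, c, n), (14, p, 31, z, c, s)}
Keep only column(s) G, D, B (8 duplicate(s) eliminated): {(q, k, 10), (q, s, 10), (x, n, 14), (x, s, 14), (z, n, 14), (z, s, 14)}
Filtering on B > 10 and G != q leaves {(x, n, 14), (x, s, 14), (z, n, 14), (z, s, 14)}.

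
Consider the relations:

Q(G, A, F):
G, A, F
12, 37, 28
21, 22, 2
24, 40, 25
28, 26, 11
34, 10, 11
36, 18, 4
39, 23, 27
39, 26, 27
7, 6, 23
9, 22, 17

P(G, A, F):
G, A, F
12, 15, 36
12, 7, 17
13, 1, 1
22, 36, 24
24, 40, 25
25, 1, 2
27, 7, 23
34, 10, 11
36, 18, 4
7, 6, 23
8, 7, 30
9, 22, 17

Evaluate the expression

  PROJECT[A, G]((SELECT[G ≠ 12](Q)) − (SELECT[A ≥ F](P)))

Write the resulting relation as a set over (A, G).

Apply σ_{G ≠ 12}; surviving tuples: {(21, 22, 2), (24, 40, 25), (28, 26, 11), (34, 10, 11), (36, 18, 4), (39, 23, 27), (39, 26, 27), (7, 6, 23), (9, 22, 17)}
Apply σ_{A ≥ F}; surviving tuples: {(13, 1, 1), (22, 36, 24), (24, 40, 25), (36, 18, 4), (9, 22, 17)}
Taking the difference: {(21, 22, 2), (28, 26, 11), (34, 10, 11), (39, 23, 27), (39, 26, 27), (7, 6, 23)}
Keep only column(s) A, G: {(10, 34), (22, 21), (23, 39), (26, 28), (26, 39), (6, 7)}

{(10, 34), (22, 21), (23, 39), (26, 28), (26, 39), (6, 7)}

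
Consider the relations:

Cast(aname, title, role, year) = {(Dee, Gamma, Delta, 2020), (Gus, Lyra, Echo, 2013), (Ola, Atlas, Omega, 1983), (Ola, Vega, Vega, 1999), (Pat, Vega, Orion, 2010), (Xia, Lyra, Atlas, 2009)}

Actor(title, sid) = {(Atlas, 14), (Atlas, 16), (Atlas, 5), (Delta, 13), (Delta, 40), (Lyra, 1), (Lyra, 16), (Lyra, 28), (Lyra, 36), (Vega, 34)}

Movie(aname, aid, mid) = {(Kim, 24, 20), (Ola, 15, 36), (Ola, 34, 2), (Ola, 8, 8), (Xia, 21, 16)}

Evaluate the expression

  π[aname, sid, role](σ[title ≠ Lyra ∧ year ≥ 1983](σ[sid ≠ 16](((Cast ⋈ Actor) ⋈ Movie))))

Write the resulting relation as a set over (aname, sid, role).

{(Ola, 14, Omega), (Ola, 34, Vega), (Ola, 5, Omega)}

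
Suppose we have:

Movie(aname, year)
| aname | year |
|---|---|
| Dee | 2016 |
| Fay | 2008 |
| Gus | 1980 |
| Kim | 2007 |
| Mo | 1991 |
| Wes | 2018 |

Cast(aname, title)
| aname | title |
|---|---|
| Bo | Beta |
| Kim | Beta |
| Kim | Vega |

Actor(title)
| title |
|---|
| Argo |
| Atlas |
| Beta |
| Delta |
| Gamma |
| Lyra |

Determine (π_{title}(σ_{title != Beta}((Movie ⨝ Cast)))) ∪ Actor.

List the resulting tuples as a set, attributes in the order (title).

{Argo, Atlas, Beta, Delta, Gamma, Lyra, Vega}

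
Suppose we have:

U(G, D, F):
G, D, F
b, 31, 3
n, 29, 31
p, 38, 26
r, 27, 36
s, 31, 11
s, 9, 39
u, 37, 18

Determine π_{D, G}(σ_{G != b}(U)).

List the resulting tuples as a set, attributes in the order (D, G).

{(27, r), (29, n), (31, s), (37, u), (38, p), (9, s)}

Filtering on G != b leaves {(n, 29, 31), (p, 38, 26), (r, 27, 36), (s, 31, 11), (s, 9, 39), (u, 37, 18)}.
π_{D, G} gives {(27, r), (29, n), (31, s), (37, u), (38, p), (9, s)}.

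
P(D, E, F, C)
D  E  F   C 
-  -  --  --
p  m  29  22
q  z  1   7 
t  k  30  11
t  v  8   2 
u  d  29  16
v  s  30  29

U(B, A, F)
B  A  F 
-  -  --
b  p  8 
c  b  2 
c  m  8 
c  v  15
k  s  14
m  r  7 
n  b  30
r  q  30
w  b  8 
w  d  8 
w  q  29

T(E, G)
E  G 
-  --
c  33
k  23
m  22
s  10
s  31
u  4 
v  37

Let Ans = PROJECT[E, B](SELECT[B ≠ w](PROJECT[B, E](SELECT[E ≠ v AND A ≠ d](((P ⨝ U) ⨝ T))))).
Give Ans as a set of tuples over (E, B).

{(k, n), (k, r), (s, n), (s, r)}

Natural join on F: {(p, m, 29, 22, w, q), (t, k, 30, 11, n, b), (t, k, 30, 11, r, q), (t, v, 8, 2, b, p), (t, v, 8, 2, c, m), (t, v, 8, 2, w, b), (t, v, 8, 2, w, d), (u, d, 29, 16, w, q), (v, s, 30, 29, n, b), (v, s, 30, 29, r, q)}
Natural join on E: {(p, m, 29, 22, w, q, 22), (t, k, 30, 11, n, b, 23), (t, k, 30, 11, r, q, 23), (t, v, 8, 2, b, p, 37), (t, v, 8, 2, c, m, 37), (t, v, 8, 2, w, b, 37), (t, v, 8, 2, w, d, 37), (v, s, 30, 29, n, b, 10), (v, s, 30, 29, n, b, 31), (v, s, 30, 29, r, q, 10), (v, s, 30, 29, r, q, 31)}
Apply σ_{E ≠ v AND A ≠ d}; surviving tuples: {(p, m, 29, 22, w, q, 22), (t, k, 30, 11, n, b, 23), (t, k, 30, 11, r, q, 23), (v, s, 30, 29, n, b, 10), (v, s, 30, 29, n, b, 31), (v, s, 30, 29, r, q, 10), (v, s, 30, 29, r, q, 31)}
Projecting to B, E (2 duplicate(s) eliminated): {(n, k), (n, s), (r, k), (r, s), (w, m)}
Apply σ_{B ≠ w}; surviving tuples: {(n, k), (n, s), (r, k), (r, s)}
Projecting to E, B: {(k, n), (k, r), (s, n), (s, r)}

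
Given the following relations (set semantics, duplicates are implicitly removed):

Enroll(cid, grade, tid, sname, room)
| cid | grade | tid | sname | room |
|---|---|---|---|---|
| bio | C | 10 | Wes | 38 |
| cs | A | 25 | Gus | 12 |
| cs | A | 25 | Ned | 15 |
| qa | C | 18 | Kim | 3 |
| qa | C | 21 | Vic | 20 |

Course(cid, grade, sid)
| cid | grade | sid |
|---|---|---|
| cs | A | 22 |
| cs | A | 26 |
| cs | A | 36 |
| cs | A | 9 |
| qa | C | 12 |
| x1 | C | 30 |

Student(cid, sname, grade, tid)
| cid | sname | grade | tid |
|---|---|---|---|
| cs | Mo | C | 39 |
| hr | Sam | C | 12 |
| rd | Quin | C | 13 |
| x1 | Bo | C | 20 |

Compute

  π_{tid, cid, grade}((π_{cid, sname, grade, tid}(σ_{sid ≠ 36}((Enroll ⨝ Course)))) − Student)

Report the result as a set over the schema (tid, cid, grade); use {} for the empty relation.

{(18, qa, C), (21, qa, C), (25, cs, A)}

Joining Enroll and Course on cid, grade yields {(cs, A, 25, Gus, 12, 22), (cs, A, 25, Gus, 12, 26), (cs, A, 25, Gus, 12, 36), (cs, A, 25, Gus, 12, 9), (cs, A, 25, Ned, 15, 22), (cs, A, 25, Ned, 15, 26), (cs, A, 25, Ned, 15, 36), (cs, A, 25, Ned, 15, 9), (qa, C, 18, Kim, 3, 12), (qa, C, 21, Vic, 20, 12)}.
Selection sid ≠ 36: {(cs, A, 25, Gus, 12, 22), (cs, A, 25, Gus, 12, 26), (cs, A, 25, Gus, 12, 9), (cs, A, 25, Ned, 15, 22), (cs, A, 25, Ned, 15, 26), (cs, A, 25, Ned, 15, 9), (qa, C, 18, Kim, 3, 12), (qa, C, 21, Vic, 20, 12)}
Keep only column(s) cid, sname, grade, tid (4 duplicate(s) eliminated): {(cs, Gus, A, 25), (cs, Ned, A, 25), (qa, Kim, C, 18), (qa, Vic, C, 21)}
Taking the difference: {(cs, Gus, A, 25), (cs, Ned, A, 25), (qa, Kim, C, 18), (qa, Vic, C, 21)}
Keep only column(s) tid, cid, grade (1 duplicate(s) eliminated): {(18, qa, C), (21, qa, C), (25, cs, A)}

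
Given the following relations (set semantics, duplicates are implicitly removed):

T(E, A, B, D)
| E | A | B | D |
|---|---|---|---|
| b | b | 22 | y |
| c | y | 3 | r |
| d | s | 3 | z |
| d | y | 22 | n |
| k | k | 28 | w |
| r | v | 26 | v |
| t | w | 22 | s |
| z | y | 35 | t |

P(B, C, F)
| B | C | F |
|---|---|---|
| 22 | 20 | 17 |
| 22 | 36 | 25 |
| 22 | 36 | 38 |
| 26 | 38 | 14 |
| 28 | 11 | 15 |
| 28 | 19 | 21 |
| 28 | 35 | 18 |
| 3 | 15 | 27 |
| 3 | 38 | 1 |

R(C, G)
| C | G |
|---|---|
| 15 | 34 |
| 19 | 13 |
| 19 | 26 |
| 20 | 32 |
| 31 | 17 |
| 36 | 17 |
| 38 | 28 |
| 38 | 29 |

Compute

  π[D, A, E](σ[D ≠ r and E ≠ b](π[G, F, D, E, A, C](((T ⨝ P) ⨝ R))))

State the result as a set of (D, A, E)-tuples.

Natural join on B: {(b, b, 22, y, 20, 17), (b, b, 22, y, 36, 25), (b, b, 22, y, 36, 38), (c, y, 3, r, 15, 27), (c, y, 3, r, 38, 1), (d, s, 3, z, 15, 27), (d, s, 3, z, 38, 1), (d, y, 22, n, 20, 17), (d, y, 22, n, 36, 25), (d, y, 22, n, 36, 38), (k, k, 28, w, 11, 15), (k, k, 28, w, 19, 21), (k, k, 28, w, 35, 18), (r, v, 26, v, 38, 14), (t, w, 22, s, 20, 17), (t, w, 22, s, 36, 25), (t, w, 22, s, 36, 38)}
Natural join on C: {(b, b, 22, y, 20, 17, 32), (b, b, 22, y, 36, 25, 17), (b, b, 22, y, 36, 38, 17), (c, y, 3, r, 15, 27, 34), (c, y, 3, r, 38, 1, 28), (c, y, 3, r, 38, 1, 29), (d, s, 3, z, 15, 27, 34), (d, s, 3, z, 38, 1, 28), (d, s, 3, z, 38, 1, 29), (d, y, 22, n, 20, 17, 32), (d, y, 22, n, 36, 25, 17), (d, y, 22, n, 36, 38, 17), (k, k, 28, w, 19, 21, 13), (k, k, 28, w, 19, 21, 26), (r, v, 26, v, 38, 14, 28), (r, v, 26, v, 38, 14, 29), (t, w, 22, s, 20, 17, 32), (t, w, 22, s, 36, 25, 17), (t, w, 22, s, 36, 38, 17)}
π_{G, F, D, E, A, C} gives {(13, 21, w, k, k, 19), (17, 25, n, d, y, 36), (17, 25, s, t, w, 36), (17, 25, y, b, b, 36), (17, 38, n, d, y, 36), (17, 38, s, t, w, 36), (17, 38, y, b, b, 36), (26, 21, w, k, k, 19), (28, 1, r, c, y, 38), (28, 1, z, d, s, 38), (28, 14, v, r, v, 38), (29, 1, r, c, y, 38), (29, 1, z, d, s, 38), (29, 14, v, r, v, 38), (32, 17, n, d, y, 20), (32, 17, s, t, w, 20), (32, 17, y, b, b, 20), (34, 27, r, c, y, 15), (34, 27, z, d, s, 15)}.
Apply σ_{D ≠ r and E ≠ b}; surviving tuples: {(13, 21, w, k, k, 19), (17, 25, n, d, y, 36), (17, 25, s, t, w, 36), (17, 38, n, d, y, 36), (17, 38, s, t, w, 36), (26, 21, w, k, k, 19), (28, 1, z, d, s, 38), (28, 14, v, r, v, 38), (29, 1, z, d, s, 38), (29, 14, v, r, v, 38), (32, 17, n, d, y, 20), (32, 17, s, t, w, 20), (34, 27, z, d, s, 15)}
π_{D, A, E} gives {(n, y, d), (s, w, t), (v, v, r), (w, k, k), (z, s, d)} (8 duplicate(s) eliminated).

{(n, y, d), (s, w, t), (v, v, r), (w, k, k), (z, s, d)}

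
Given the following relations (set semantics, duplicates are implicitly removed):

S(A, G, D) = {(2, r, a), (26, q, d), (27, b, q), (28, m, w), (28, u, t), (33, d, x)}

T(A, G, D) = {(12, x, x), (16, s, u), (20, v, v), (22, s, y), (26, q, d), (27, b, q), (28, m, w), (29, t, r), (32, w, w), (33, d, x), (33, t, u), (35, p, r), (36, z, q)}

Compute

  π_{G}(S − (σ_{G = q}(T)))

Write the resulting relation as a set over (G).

{b, d, m, r, u}

Selection G = q: {(26, q, d)}
Difference: {(2, r, a), (26, q, d), (27, b, q), (28, m, w), (28, u, t), (33, d, x)} with {(26, q, d)} → {(2, r, a), (27, b, q), (28, m, w), (28, u, t), (33, d, x)}
Projecting to G: {b, d, m, r, u}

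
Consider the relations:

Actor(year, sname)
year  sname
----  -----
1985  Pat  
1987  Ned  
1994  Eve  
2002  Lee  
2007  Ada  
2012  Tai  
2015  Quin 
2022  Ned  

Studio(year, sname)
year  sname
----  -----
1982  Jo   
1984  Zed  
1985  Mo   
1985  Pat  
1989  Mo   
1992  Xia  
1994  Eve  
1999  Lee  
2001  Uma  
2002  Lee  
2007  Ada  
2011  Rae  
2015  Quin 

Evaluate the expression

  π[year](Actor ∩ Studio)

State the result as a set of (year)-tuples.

Intersection: {(1985, Pat), (1987, Ned), (1994, Eve), (2002, Lee), (2007, Ada), (2012, Tai), (2015, Quin), (2022, Ned)} with {(1982, Jo), (1984, Zed), (1985, Mo), (1985, Pat), (1989, Mo), (1992, Xia), (1994, Eve), (1999, Lee), (2001, Uma), (2002, Lee), (2007, Ada), (2011, Rae), (2015, Quin)} → {(1985, Pat), (1994, Eve), (2002, Lee), (2007, Ada), (2015, Quin)}
π_{year} gives {1985, 1994, 2002, 2007, 2015}.

{1985, 1994, 2002, 2007, 2015}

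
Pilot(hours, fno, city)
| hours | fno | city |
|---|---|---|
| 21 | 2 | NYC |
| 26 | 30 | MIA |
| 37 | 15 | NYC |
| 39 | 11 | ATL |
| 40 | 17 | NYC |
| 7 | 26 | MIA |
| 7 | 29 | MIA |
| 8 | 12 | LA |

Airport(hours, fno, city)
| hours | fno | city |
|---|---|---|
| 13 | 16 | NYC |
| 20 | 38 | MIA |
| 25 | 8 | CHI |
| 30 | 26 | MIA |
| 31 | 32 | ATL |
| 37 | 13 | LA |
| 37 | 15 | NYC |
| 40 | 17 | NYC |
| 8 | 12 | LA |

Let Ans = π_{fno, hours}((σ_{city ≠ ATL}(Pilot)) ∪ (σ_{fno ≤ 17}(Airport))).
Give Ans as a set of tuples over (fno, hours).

{(12, 8), (13, 37), (15, 37), (16, 13), (17, 40), (2, 21), (26, 7), (29, 7), (30, 26), (8, 25)}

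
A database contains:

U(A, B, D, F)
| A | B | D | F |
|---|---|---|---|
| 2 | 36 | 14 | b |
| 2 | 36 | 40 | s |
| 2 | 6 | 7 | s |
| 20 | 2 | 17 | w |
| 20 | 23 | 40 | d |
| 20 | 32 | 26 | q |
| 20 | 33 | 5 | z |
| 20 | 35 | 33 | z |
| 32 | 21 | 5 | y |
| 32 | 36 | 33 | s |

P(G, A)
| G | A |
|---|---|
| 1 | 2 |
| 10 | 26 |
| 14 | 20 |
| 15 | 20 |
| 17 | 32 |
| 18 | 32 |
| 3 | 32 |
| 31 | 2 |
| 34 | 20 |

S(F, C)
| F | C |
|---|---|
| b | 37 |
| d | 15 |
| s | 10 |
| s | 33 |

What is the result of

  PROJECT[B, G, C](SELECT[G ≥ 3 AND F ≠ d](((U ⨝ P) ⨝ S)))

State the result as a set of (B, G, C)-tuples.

{(36, 17, 10), (36, 17, 33), (36, 18, 10), (36, 18, 33), (36, 3, 10), (36, 3, 33), (36, 31, 10), (36, 31, 33), (36, 31, 37), (6, 31, 10), (6, 31, 33)}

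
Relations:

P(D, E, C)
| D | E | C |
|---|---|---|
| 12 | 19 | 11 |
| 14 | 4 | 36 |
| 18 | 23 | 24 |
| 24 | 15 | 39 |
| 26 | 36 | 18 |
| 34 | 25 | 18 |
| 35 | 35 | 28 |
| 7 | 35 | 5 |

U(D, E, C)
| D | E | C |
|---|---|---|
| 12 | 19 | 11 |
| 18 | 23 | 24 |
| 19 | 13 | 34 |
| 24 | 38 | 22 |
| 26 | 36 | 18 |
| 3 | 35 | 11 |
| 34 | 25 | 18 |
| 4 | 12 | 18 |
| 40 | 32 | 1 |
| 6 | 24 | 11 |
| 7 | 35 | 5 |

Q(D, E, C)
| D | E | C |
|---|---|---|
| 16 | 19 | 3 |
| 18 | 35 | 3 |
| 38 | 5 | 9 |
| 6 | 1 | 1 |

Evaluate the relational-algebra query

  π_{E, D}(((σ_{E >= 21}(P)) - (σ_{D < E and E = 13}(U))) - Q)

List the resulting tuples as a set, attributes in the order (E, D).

Selection E >= 21: {(18, 23, 24), (26, 36, 18), (34, 25, 18), (35, 35, 28), (7, 35, 5)}
Selection D < E and E = 13: {}
Set difference of the two operands is {(18, 23, 24), (26, 36, 18), (34, 25, 18), (35, 35, 28), (7, 35, 5)}.
Set difference of the two operands is {(18, 23, 24), (26, 36, 18), (34, 25, 18), (35, 35, 28), (7, 35, 5)}.
π_{E, D} gives {(23, 18), (25, 34), (35, 35), (35, 7), (36, 26)}.

{(23, 18), (25, 34), (35, 35), (35, 7), (36, 26)}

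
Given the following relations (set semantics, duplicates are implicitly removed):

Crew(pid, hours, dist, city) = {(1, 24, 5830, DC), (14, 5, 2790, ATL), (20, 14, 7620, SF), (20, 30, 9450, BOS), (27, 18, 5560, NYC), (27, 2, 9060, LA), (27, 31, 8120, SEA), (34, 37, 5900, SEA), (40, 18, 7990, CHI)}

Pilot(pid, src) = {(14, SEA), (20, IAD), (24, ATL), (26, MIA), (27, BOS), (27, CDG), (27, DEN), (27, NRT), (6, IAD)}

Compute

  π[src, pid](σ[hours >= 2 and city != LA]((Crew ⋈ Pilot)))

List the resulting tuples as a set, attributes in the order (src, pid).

Crew ⋈ Pilot (natural join on pid): {(14, 5, 2790, ATL, SEA), (20, 14, 7620, SF, IAD), (20, 30, 9450, BOS, IAD), (27, 18, 5560, NYC, BOS), (27, 18, 5560, NYC, CDG), (27, 18, 5560, NYC, DEN), (27, 18, 5560, NYC, NRT), (27, 2, 9060, LA, BOS), (27, 2, 9060, LA, CDG), (27, 2, 9060, LA, DEN), (27, 2, 9060, LA, NRT), (27, 31, 8120, SEA, BOS), (27, 31, 8120, SEA, CDG), (27, 31, 8120, SEA, DEN), (27, 31, 8120, SEA, NRT)}
Selection hours >= 2 and city != LA: {(14, 5, 2790, ATL, SEA), (20, 14, 7620, SF, IAD), (20, 30, 9450, BOS, IAD), (27, 18, 5560, NYC, BOS), (27, 18, 5560, NYC, CDG), (27, 18, 5560, NYC, DEN), (27, 18, 5560, NYC, NRT), (27, 31, 8120, SEA, BOS), (27, 31, 8120, SEA, CDG), (27, 31, 8120, SEA, DEN), (27, 31, 8120, SEA, NRT)}
Projecting to src, pid (5 duplicate(s) eliminated): {(BOS, 27), (CDG, 27), (DEN, 27), (IAD, 20), (NRT, 27), (SEA, 14)}

{(BOS, 27), (CDG, 27), (DEN, 27), (IAD, 20), (NRT, 27), (SEA, 14)}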